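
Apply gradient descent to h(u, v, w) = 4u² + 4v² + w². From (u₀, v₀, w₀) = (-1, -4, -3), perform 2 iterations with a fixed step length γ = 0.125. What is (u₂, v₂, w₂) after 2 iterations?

∇h = (8u, 8v, 2w)
Step 1: at (-1, -4, -3), ∇h = (-8, -32, -6) → (-1, -4, -3) − 0.125·(-8, -32, -6) = (0, 0, -2.25)
Step 2: at (0, 0, -2.25), ∇h = (0, 0, -4.5) → (0, 0, -2.25) − 0.125·(0, 0, -4.5) = (0, 0, -1.6875)

(0, 0, -1.6875)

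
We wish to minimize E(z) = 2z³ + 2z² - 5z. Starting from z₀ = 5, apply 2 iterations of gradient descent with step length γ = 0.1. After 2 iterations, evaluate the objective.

-1245915.34375

E′(z) = 6z² + 4z - 5
Step 1: E′(5) = 165; z₁ = 5 − 0.1·165 = -11.5
Step 2: E′(-11.5) = 742.5; z₂ = -11.5 − 0.1·742.5 = -85.75
E(-85.75) = -1245915.34375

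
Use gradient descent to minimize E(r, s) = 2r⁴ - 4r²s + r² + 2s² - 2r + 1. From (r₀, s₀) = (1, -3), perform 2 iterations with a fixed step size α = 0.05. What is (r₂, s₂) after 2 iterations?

(0.1744, -1.688)

∇E = (8r³ - 8rs + 2r - 2, -4r² + 4s)
Step 1: at (1, -3), ∇E = (32, -16) → (1, -3) − 0.05·(32, -16) = (-0.6, -2.2)
Step 2: at (-0.6, -2.2), ∇E = (-15.488, -10.24) → (-0.6, -2.2) − 0.05·(-15.488, -10.24) = (0.1744, -1.688)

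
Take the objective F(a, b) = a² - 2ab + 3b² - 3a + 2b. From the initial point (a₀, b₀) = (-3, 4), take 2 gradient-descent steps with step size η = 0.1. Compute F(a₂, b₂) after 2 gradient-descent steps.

1.6928

∇F = (2a - 2b - 3, -2a + 6b + 2)
Step 1: at (-3, 4), ∇F = (-17, 32) → (-3, 4) − 0.1·(-17, 32) = (-1.3, 0.8)
Step 2: at (-1.3, 0.8), ∇F = (-7.2, 9.4) → (-1.3, 0.8) − 0.1·(-7.2, 9.4) = (-0.58, -0.14)
F(-0.58, -0.14) = 1.6928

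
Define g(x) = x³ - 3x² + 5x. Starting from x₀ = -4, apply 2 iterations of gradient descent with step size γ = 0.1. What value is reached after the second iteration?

-60.287

g′(x) = 3x² - 6x + 5
x₁ = -4 − 0.1·77 = -11.7
x₂ = -11.7 − 0.1·485.87 = -60.287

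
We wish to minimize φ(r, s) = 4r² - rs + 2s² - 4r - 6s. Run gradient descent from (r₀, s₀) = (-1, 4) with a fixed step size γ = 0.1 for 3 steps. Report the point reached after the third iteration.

∇φ = (8r - s - 4, -r + 4s - 6)
(r₁, s₁) = (-1, 4) − 0.1·(-16, 11) = (0.6, 2.9)
(r₂, s₂) = (0.6, 2.9) − 0.1·(-2.1, 5) = (0.81, 2.4)
(r₃, s₃) = (0.81, 2.4) − 0.1·(0.08, 2.79) = (0.802, 2.121)

(0.802, 2.121)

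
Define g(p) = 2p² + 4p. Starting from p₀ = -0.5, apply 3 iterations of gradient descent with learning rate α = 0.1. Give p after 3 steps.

g′(p) = 4p + 4
p₁ = -0.5 − 0.1·2 = -0.7
p₂ = -0.7 − 0.1·1.2 = -0.82
p₃ = -0.82 − 0.1·0.72 = -0.892

-0.892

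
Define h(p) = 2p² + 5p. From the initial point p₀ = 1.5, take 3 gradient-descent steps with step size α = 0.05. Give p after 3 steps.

0.158

h′(p) = 4p + 5
Step 1: h′(1.5) = 11; p₁ = 1.5 − 0.05·11 = 0.95
Step 2: h′(0.95) = 8.8; p₂ = 0.95 − 0.05·8.8 = 0.51
Step 3: h′(0.51) = 7.04; p₃ = 0.51 − 0.05·7.04 = 0.158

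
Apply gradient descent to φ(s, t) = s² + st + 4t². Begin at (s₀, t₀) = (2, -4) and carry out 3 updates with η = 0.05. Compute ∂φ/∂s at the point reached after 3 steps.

∇φ = (2s + t, s + 8t)
(s₁, t₁) = (2, -4) − 0.05·(0, -30) = (2, -2.5)
(s₂, t₂) = (2, -2.5) − 0.05·(1.5, -18) = (1.925, -1.6)
(s₃, t₃) = (1.925, -1.6) − 0.05·(2.25, -10.875) = (1.8125, -1.05625)
∂φ/∂s at (1.8125, -1.05625) = 2.56875

2.56875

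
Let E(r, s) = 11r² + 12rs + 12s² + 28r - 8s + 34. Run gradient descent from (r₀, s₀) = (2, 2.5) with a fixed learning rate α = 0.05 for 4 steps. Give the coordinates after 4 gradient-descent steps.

(-1.1611, 2.1122)

∇E = (22r + 12s + 28, 12r + 24s - 8)
Step 1: at (2, 2.5), ∇E = (102, 76) → (2, 2.5) − 0.05·(102, 76) = (-3.1, -1.3)
Step 2: at (-3.1, -1.3), ∇E = (-55.8, -76.4) → (-3.1, -1.3) − 0.05·(-55.8, -76.4) = (-0.31, 2.52)
Step 3: at (-0.31, 2.52), ∇E = (51.42, 48.76) → (-0.31, 2.52) − 0.05·(51.42, 48.76) = (-2.881, 0.082)
Step 4: at (-2.881, 0.082), ∇E = (-34.398, -40.604) → (-2.881, 0.082) − 0.05·(-34.398, -40.604) = (-1.1611, 2.1122)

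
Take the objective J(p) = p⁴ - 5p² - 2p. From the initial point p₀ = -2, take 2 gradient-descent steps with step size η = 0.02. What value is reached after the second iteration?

-1.61692416

J′(p) = 4p³ - 10p - 2
p₁ = -2 − 0.02·(-14) = -1.72
p₂ = -1.72 − 0.02·(-5.153792) = -1.61692416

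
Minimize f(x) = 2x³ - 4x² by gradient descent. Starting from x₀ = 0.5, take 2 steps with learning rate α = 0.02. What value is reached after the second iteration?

f′(x) = 6x² - 8x
x₁ = 0.5 − 0.02·(-2.5) = 0.55
x₂ = 0.55 − 0.02·(-2.585) = 0.6017

0.6017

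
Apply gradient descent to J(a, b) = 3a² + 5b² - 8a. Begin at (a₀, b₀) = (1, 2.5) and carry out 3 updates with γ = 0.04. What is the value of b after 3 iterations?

∇J = (6a - 8, 10b)
Step 1: at (1, 2.5), ∇J = (-2, 25) → (1, 2.5) − 0.04·(-2, 25) = (1.08, 1.5)
Step 2: at (1.08, 1.5), ∇J = (-1.52, 15) → (1.08, 1.5) − 0.04·(-1.52, 15) = (1.1408, 0.9)
Step 3: at (1.1408, 0.9), ∇J = (-1.1552, 9) → (1.1408, 0.9) − 0.04·(-1.1552, 9) = (1.187008, 0.54)
b = 0.54

0.54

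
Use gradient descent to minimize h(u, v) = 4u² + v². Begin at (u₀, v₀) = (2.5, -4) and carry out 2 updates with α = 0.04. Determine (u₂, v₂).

(1.156, -3.3856)

∇h = (8u, 2v)
Step 1: at (2.5, -4), ∇h = (20, -8) → (2.5, -4) − 0.04·(20, -8) = (1.7, -3.68)
Step 2: at (1.7, -3.68), ∇h = (13.6, -7.36) → (1.7, -3.68) − 0.04·(13.6, -7.36) = (1.156, -3.3856)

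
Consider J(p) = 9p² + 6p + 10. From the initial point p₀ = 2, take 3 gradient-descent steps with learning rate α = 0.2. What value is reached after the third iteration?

J′(p) = 18p + 6
Step 1: J′(2) = 42; p₁ = 2 − 0.2·42 = -6.4
Step 2: J′(-6.4) = -109.2; p₂ = -6.4 − 0.2·(-109.2) = 15.44
Step 3: J′(15.44) = 283.92; p₃ = 15.44 − 0.2·283.92 = -41.344

-41.344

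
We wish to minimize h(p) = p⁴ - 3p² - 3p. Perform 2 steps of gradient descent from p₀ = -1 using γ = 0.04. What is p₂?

h′(p) = 4p³ - 6p - 3
Step 1: h′(-1) = -1; p₁ = -1 − 0.04·(-1) = -0.96
Step 2: h′(-0.96) = -0.778944; p₂ = -0.96 − 0.04·(-0.778944) = -0.92884224

-0.92884224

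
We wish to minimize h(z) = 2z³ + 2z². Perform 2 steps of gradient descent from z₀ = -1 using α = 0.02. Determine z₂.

h′(z) = 6z² + 4z
Step 1: h′(-1) = 2; z₁ = -1 − 0.02·2 = -1.04
Step 2: h′(-1.04) = 2.3296; z₂ = -1.04 − 0.02·2.3296 = -1.086592

-1.086592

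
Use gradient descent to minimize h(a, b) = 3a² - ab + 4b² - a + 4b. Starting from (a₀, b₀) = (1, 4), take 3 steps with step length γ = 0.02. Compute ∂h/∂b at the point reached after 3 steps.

∇h = (6a - b - 1, -a + 8b + 4)
(a₁, b₁) = (1, 4) − 0.02·(1, 35) = (0.98, 3.3)
(a₂, b₂) = (0.98, 3.3) − 0.02·(1.58, 29.42) = (0.9484, 2.7116)
(a₃, b₃) = (0.9484, 2.7116) − 0.02·(1.9788, 24.7444) = (0.908824, 2.216712)
∂h/∂b at (0.908824, 2.216712) = 20.824872

20.824872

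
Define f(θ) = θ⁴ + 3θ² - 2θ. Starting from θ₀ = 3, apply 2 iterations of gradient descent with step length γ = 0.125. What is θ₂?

f′(θ) = 4θ³ + 6θ - 2
Step 1: f′(3) = 124; θ₁ = 3 − 0.125·124 = -12.5
Step 2: f′(-12.5) = -7889.5; θ₂ = -12.5 − 0.125·(-7889.5) = 973.6875

973.6875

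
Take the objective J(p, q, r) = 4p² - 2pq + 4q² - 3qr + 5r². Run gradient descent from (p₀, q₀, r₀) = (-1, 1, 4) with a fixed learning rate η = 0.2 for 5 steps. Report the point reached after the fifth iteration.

∇J = (8p - 2q, -2p + 8q - 3r, -3q + 10r)
(p₁, q₁, r₁) = (-1, 1, 4) − 0.2·(-10, -2, 37) = (1, 1.4, -3.4)
(p₂, q₂, r₂) = (1, 1.4, -3.4) − 0.2·(5.2, 19.4, -38.2) = (-0.04, -2.48, 4.24)
(p₃, q₃, r₃) = (-0.04, -2.48, 4.24) − 0.2·(4.64, -32.48, 49.84) = (-0.968, 4.016, -5.728)
(p₄, q₄, r₄) = (-0.968, 4.016, -5.728) − 0.2·(-15.776, 51.248, -69.328) = (2.1872, -6.2336, 8.1376)
(p₅, q₅, r₅) = (2.1872, -6.2336, 8.1376) − 0.2·(29.9648, -78.656, 100.0768) = (-3.80576, 9.4976, -11.87776)

(-3.80576, 9.4976, -11.87776)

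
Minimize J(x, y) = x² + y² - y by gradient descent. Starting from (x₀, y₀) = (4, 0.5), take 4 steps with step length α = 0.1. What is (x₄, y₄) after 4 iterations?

∇J = (2x, 2y - 1)
(x₁, y₁) = (4, 0.5) − 0.1·(8, 0) = (3.2, 0.5)
(x₂, y₂) = (3.2, 0.5) − 0.1·(6.4, 0) = (2.56, 0.5)
(x₃, y₃) = (2.56, 0.5) − 0.1·(5.12, 0) = (2.048, 0.5)
(x₄, y₄) = (2.048, 0.5) − 0.1·(4.096, 0) = (1.6384, 0.5)

(1.6384, 0.5)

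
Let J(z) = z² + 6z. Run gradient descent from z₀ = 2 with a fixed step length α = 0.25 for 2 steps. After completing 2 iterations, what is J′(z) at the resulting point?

J′(z) = 2z + 6
z₁ = 2 − 0.25·10 = -0.5
z₂ = -0.5 − 0.25·5 = -1.75
J′(z) at (-1.75) = 2.5

2.5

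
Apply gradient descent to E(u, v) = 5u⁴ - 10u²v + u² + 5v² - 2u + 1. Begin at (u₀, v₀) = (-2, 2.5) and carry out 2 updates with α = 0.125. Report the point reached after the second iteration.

(-537.0546875, 47.734375)

∇E = (20u³ - 20uv + 2u - 2, -10u² + 10v)
(u₁, v₁) = (-2, 2.5) − 0.125·(-66, -15) = (6.25, 4.375)
(u₂, v₂) = (6.25, 4.375) − 0.125·(4346.4375, -346.875) = (-537.0546875, 47.734375)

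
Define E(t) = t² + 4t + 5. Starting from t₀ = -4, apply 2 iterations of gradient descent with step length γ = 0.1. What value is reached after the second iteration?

E′(t) = 2t + 4
t₁ = -4 − 0.1·(-4) = -3.6
t₂ = -3.6 − 0.1·(-3.2) = -3.28

-3.28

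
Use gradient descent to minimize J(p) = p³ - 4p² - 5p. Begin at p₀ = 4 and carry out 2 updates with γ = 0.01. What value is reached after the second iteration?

3.797237

J′(p) = 3p² - 8p - 5
p₁ = 4 − 0.01·11 = 3.89
p₂ = 3.89 − 0.01·9.2763 = 3.797237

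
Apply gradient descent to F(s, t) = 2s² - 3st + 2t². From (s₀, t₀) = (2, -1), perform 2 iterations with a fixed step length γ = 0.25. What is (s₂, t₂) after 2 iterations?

(1.125, -0.5625)

∇F = (4s - 3t, -3s + 4t)
(s₁, t₁) = (2, -1) − 0.25·(11, -10) = (-0.75, 1.5)
(s₂, t₂) = (-0.75, 1.5) − 0.25·(-7.5, 8.25) = (1.125, -0.5625)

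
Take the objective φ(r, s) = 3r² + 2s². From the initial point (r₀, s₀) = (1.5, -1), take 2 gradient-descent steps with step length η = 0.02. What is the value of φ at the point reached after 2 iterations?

∇φ = (6r, 4s)
Step 1: at (1.5, -1), ∇φ = (9, -4) → (1.5, -1) − 0.02·(9, -4) = (1.32, -0.92)
Step 2: at (1.32, -0.92), ∇φ = (7.92, -3.68) → (1.32, -0.92) − 0.02·(7.92, -3.68) = (1.1616, -0.8464)
φ(1.1616, -0.8464) = 5.4807296

5.4807296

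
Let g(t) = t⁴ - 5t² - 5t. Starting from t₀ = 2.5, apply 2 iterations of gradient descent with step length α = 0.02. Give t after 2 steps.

1.81347

g′(t) = 4t³ - 10t - 5
t₁ = 2.5 − 0.02·32.5 = 1.85
t₂ = 1.85 − 0.02·1.8265 = 1.81347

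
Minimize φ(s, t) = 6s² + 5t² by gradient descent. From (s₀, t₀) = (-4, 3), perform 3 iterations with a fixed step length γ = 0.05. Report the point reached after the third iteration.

∇φ = (12s, 10t)
(s₁, t₁) = (-4, 3) − 0.05·(-48, 30) = (-1.6, 1.5)
(s₂, t₂) = (-1.6, 1.5) − 0.05·(-19.2, 15) = (-0.64, 0.75)
(s₃, t₃) = (-0.64, 0.75) − 0.05·(-7.68, 7.5) = (-0.256, 0.375)

(-0.256, 0.375)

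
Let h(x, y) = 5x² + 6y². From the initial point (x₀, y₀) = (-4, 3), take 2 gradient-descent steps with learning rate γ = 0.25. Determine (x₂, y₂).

∇h = (10x, 12y)
Step 1: at (-4, 3), ∇h = (-40, 36) → (-4, 3) − 0.25·(-40, 36) = (6, -6)
Step 2: at (6, -6), ∇h = (60, -72) → (6, -6) − 0.25·(60, -72) = (-9, 12)

(-9, 12)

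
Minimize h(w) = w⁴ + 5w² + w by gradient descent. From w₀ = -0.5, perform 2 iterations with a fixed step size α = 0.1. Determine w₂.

-0.09995

h′(w) = 4w³ + 10w + 1
Step 1: h′(-0.5) = -4.5; w₁ = -0.5 − 0.1·(-4.5) = -0.05
Step 2: h′(-0.05) = 0.4995; w₂ = -0.05 − 0.1·0.4995 = -0.09995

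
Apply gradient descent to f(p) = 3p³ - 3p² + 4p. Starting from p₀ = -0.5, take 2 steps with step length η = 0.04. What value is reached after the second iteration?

-1.511284

f′(p) = 9p² - 6p + 4
Step 1: f′(-0.5) = 9.25; p₁ = -0.5 − 0.04·9.25 = -0.87
Step 2: f′(-0.87) = 16.0321; p₂ = -0.87 − 0.04·16.0321 = -1.511284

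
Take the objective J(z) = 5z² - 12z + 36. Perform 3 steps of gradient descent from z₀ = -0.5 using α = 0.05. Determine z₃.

0.9875

J′(z) = 10z - 12
Step 1: J′(-0.5) = -17; z₁ = -0.5 − 0.05·(-17) = 0.35
Step 2: J′(0.35) = -8.5; z₂ = 0.35 − 0.05·(-8.5) = 0.775
Step 3: J′(0.775) = -4.25; z₃ = 0.775 − 0.05·(-4.25) = 0.9875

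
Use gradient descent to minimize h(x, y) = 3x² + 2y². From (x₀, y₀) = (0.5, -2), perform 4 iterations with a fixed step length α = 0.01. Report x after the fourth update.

0.39037448

∇h = (6x, 4y)
(x₁, y₁) = (0.5, -2) − 0.01·(3, -8) = (0.47, -1.92)
(x₂, y₂) = (0.47, -1.92) − 0.01·(2.82, -7.68) = (0.4418, -1.8432)
(x₃, y₃) = (0.4418, -1.8432) − 0.01·(2.6508, -7.3728) = (0.415292, -1.769472)
(x₄, y₄) = (0.415292, -1.769472) − 0.01·(2.491752, -7.077888) = (0.39037448, -1.69869312)
x = 0.39037448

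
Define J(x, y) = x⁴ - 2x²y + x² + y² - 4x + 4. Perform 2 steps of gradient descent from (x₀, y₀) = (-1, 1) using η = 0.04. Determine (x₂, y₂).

∇J = (4x³ - 4xy + 2x - 4, -2x² + 2y)
Step 1: at (-1, 1), ∇J = (-6, 0) → (-1, 1) − 0.04·(-6, 0) = (-0.76, 1)
Step 2: at (-0.76, 1), ∇J = (-4.235904, 0.8448) → (-0.76, 1) − 0.04·(-4.235904, 0.8448) = (-0.59056384, 0.966208)

(-0.59056384, 0.966208)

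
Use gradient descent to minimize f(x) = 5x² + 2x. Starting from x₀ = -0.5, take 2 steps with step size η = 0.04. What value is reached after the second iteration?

-0.308

f′(x) = 10x + 2
Step 1: f′(-0.5) = -3; x₁ = -0.5 − 0.04·(-3) = -0.38
Step 2: f′(-0.38) = -1.8; x₂ = -0.38 − 0.04·(-1.8) = -0.308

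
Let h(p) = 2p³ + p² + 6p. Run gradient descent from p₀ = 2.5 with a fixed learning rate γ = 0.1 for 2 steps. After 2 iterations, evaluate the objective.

h′(p) = 6p² + 2p + 6
p₁ = 2.5 − 0.1·48.5 = -2.35
p₂ = -2.35 − 0.1·34.435 = -5.7935
h(-5.7935) = -390.10986750075

-390.10986750075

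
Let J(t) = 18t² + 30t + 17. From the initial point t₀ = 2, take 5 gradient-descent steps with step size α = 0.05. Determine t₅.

J′(t) = 36t + 30
t₁ = 2 − 0.05·102 = -3.1
t₂ = -3.1 − 0.05·(-81.6) = 0.98
t₃ = 0.98 − 0.05·65.28 = -2.284
t₄ = -2.284 − 0.05·(-52.224) = 0.3272
t₅ = 0.3272 − 0.05·41.7792 = -1.76176

-1.76176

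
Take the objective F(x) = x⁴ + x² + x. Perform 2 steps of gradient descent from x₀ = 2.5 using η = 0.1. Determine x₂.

29.34515

F′(x) = 4x³ + 2x + 1
x₁ = 2.5 − 0.1·68.5 = -4.35
x₂ = -4.35 − 0.1·(-336.9515) = 29.34515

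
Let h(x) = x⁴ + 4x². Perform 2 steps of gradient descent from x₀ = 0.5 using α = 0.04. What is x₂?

0.21235712

h′(x) = 4x³ + 8x
Step 1: h′(0.5) = 4.5; x₁ = 0.5 − 0.04·4.5 = 0.32
Step 2: h′(0.32) = 2.691072; x₂ = 0.32 − 0.04·2.691072 = 0.21235712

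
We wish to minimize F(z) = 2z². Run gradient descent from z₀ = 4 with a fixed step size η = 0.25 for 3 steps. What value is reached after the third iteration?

F′(z) = 4z
Step 1: F′(4) = 16; z₁ = 4 − 0.25·16 = 0
Step 2: F′(0) = 0; z₂ = 0 − 0.25·0 = 0
Step 3: F′(0) = 0; z₃ = 0 − 0.25·0 = 0

0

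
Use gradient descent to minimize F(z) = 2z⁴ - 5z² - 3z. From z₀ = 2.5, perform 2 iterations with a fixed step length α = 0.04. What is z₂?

F′(z) = 8z³ - 10z - 3
z₁ = 2.5 − 0.04·97 = -1.38
z₂ = -1.38 − 0.04·(-10.224576) = -0.97101696

-0.97101696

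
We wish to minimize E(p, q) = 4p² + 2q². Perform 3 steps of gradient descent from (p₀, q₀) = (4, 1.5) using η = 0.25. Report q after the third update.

∇E = (8p, 4q)
Step 1: at (4, 1.5), ∇E = (32, 6) → (4, 1.5) − 0.25·(32, 6) = (-4, 0)
Step 2: at (-4, 0), ∇E = (-32, 0) → (-4, 0) − 0.25·(-32, 0) = (4, 0)
Step 3: at (4, 0), ∇E = (32, 0) → (4, 0) − 0.25·(32, 0) = (-4, 0)
q = 0

0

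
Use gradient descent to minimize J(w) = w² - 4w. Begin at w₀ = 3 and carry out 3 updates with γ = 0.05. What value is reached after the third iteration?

J′(w) = 2w - 4
w₁ = 3 − 0.05·2 = 2.9
w₂ = 2.9 − 0.05·1.8 = 2.81
w₃ = 2.81 − 0.05·1.62 = 2.729

2.729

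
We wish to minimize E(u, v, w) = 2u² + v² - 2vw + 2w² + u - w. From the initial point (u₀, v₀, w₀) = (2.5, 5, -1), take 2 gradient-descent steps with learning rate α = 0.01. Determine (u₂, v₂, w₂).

(2.2844, 4.7654, -0.7084)

∇E = (4u + 1, 2v - 2w, -2v + 4w - 1)
Step 1: at (2.5, 5, -1), ∇E = (11, 12, -15) → (2.5, 5, -1) − 0.01·(11, 12, -15) = (2.39, 4.88, -0.85)
Step 2: at (2.39, 4.88, -0.85), ∇E = (10.56, 11.46, -14.16) → (2.39, 4.88, -0.85) − 0.01·(10.56, 11.46, -14.16) = (2.2844, 4.7654, -0.7084)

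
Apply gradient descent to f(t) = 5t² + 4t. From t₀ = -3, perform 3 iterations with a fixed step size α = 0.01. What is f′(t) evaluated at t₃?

f′(t) = 10t + 4
Step 1: f′(-3) = -26; t₁ = -3 − 0.01·(-26) = -2.74
Step 2: f′(-2.74) = -23.4; t₂ = -2.74 − 0.01·(-23.4) = -2.506
Step 3: f′(-2.506) = -21.06; t₃ = -2.506 − 0.01·(-21.06) = -2.2954
f′(t) at (-2.2954) = -18.954

-18.954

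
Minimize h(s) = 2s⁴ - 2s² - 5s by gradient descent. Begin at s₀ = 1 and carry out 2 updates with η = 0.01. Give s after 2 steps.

1.01797592

h′(s) = 8s³ - 4s - 5
Step 1: h′(1) = -1; s₁ = 1 − 0.01·(-1) = 1.01
Step 2: h′(1.01) = -0.797592; s₂ = 1.01 − 0.01·(-0.797592) = 1.01797592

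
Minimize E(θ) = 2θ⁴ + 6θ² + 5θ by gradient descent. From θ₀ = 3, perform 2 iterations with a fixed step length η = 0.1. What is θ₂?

9361.7064

E′(θ) = 8θ³ + 12θ + 5
Step 1: E′(3) = 257; θ₁ = 3 − 0.1·257 = -22.7
Step 2: E′(-22.7) = -93844.064; θ₂ = -22.7 − 0.1·(-93844.064) = 9361.7064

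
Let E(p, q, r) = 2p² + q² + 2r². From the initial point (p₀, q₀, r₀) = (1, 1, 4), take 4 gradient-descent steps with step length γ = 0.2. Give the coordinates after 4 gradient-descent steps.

(0.0016, 0.1296, 0.0064)

∇E = (4p, 2q, 4r)
(p₁, q₁, r₁) = (1, 1, 4) − 0.2·(4, 2, 16) = (0.2, 0.6, 0.8)
(p₂, q₂, r₂) = (0.2, 0.6, 0.8) − 0.2·(0.8, 1.2, 3.2) = (0.04, 0.36, 0.16)
(p₃, q₃, r₃) = (0.04, 0.36, 0.16) − 0.2·(0.16, 0.72, 0.64) = (0.008, 0.216, 0.032)
(p₄, q₄, r₄) = (0.008, 0.216, 0.032) − 0.2·(0.032, 0.432, 0.128) = (0.0016, 0.1296, 0.0064)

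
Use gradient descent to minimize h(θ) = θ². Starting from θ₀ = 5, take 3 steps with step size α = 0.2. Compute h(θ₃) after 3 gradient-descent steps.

1.1664

h′(θ) = 2θ
Step 1: h′(5) = 10; θ₁ = 5 − 0.2·10 = 3
Step 2: h′(3) = 6; θ₂ = 3 − 0.2·6 = 1.8
Step 3: h′(1.8) = 3.6; θ₃ = 1.8 − 0.2·3.6 = 1.08
h(1.08) = 1.1664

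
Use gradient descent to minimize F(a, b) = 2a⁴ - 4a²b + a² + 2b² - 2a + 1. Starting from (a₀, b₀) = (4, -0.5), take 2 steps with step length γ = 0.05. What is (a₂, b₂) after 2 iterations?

(4633.0792, 105.298)

∇F = (8a³ - 8ab + 2a - 2, -4a² + 4b)
Step 1: at (4, -0.5), ∇F = (534, -66) → (4, -0.5) − 0.05·(534, -66) = (-22.7, 2.8)
Step 2: at (-22.7, 2.8), ∇F = (-93115.584, -2049.96) → (-22.7, 2.8) − 0.05·(-93115.584, -2049.96) = (4633.0792, 105.298)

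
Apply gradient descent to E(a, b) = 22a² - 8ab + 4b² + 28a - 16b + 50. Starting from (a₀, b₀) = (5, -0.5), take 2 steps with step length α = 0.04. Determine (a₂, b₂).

∇E = (44a - 8b + 28, -8a + 8b - 16)
Step 1: at (5, -0.5), ∇E = (252, -60) → (5, -0.5) − 0.04·(252, -60) = (-5.08, 1.9)
Step 2: at (-5.08, 1.9), ∇E = (-210.72, 39.84) → (-5.08, 1.9) − 0.04·(-210.72, 39.84) = (3.3488, 0.3064)

(3.3488, 0.3064)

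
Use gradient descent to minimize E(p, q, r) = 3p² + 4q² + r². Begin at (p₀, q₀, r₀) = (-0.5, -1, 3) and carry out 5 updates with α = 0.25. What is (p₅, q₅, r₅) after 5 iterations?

∇E = (6p, 8q, 2r)
Step 1: at (-0.5, -1, 3), ∇E = (-3, -8, 6) → (-0.5, -1, 3) − 0.25·(-3, -8, 6) = (0.25, 1, 1.5)
Step 2: at (0.25, 1, 1.5), ∇E = (1.5, 8, 3) → (0.25, 1, 1.5) − 0.25·(1.5, 8, 3) = (-0.125, -1, 0.75)
Step 3: at (-0.125, -1, 0.75), ∇E = (-0.75, -8, 1.5) → (-0.125, -1, 0.75) − 0.25·(-0.75, -8, 1.5) = (0.0625, 1, 0.375)
Step 4: at (0.0625, 1, 0.375), ∇E = (0.375, 8, 0.75) → (0.0625, 1, 0.375) − 0.25·(0.375, 8, 0.75) = (-0.03125, -1, 0.1875)
Step 5: at (-0.03125, -1, 0.1875), ∇E = (-0.1875, -8, 0.375) → (-0.03125, -1, 0.1875) − 0.25·(-0.1875, -8, 0.375) = (0.015625, 1, 0.09375)

(0.015625, 1, 0.09375)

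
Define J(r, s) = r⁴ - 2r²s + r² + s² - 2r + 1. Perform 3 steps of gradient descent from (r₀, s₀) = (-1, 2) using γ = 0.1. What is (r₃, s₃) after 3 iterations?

∇J = (4r³ - 4rs + 2r - 2, -2r² + 2s)
(r₁, s₁) = (-1, 2) − 0.1·(0, 2) = (-1, 1.8)
(r₂, s₂) = (-1, 1.8) − 0.1·(-0.8, 1.6) = (-0.92, 1.64)
(r₃, s₃) = (-0.92, 1.64) − 0.1·(-0.919552, 1.5872) = (-0.8280448, 1.48128)

(-0.8280448, 1.48128)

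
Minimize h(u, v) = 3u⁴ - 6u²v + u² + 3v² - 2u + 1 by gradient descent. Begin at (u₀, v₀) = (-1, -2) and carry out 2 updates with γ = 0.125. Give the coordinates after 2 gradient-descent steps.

(-91.25, 12.0625)

∇h = (12u³ - 12uv + 2u - 2, -6u² + 6v)
Step 1: at (-1, -2), ∇h = (-40, -18) → (-1, -2) − 0.125·(-40, -18) = (4, 0.25)
Step 2: at (4, 0.25), ∇h = (762, -94.5) → (4, 0.25) − 0.125·(762, -94.5) = (-91.25, 12.0625)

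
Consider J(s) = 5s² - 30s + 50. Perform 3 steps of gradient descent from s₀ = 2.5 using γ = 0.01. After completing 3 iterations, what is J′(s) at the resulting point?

-3.645

J′(s) = 10s - 30
s₁ = 2.5 − 0.01·(-5) = 2.55
s₂ = 2.55 − 0.01·(-4.5) = 2.595
s₃ = 2.595 − 0.01·(-4.05) = 2.6355
J′(s) at (2.6355) = -3.645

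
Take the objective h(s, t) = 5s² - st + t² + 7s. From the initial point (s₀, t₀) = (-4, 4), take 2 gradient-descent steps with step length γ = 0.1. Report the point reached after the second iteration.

(-0.42, 2.21)

∇h = (10s - t + 7, -s + 2t)
(s₁, t₁) = (-4, 4) − 0.1·(-37, 12) = (-0.3, 2.8)
(s₂, t₂) = (-0.3, 2.8) − 0.1·(1.2, 5.9) = (-0.42, 2.21)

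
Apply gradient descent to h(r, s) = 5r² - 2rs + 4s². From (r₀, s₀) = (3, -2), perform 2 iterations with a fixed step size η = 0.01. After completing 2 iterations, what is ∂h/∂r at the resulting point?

∇h = (10r - 2s, -2r + 8s)
Step 1: at (3, -2), ∇h = (34, -22) → (3, -2) − 0.01·(34, -22) = (2.66, -1.78)
Step 2: at (2.66, -1.78), ∇h = (30.16, -19.56) → (2.66, -1.78) − 0.01·(30.16, -19.56) = (2.3584, -1.5844)
∂h/∂r at (2.3584, -1.5844) = 26.7528

26.7528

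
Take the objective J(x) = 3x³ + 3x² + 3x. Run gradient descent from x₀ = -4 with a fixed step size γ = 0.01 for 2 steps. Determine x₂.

J′(x) = 9x² + 6x + 3
Step 1: J′(-4) = 123; x₁ = -4 − 0.01·123 = -5.23
Step 2: J′(-5.23) = 217.7961; x₂ = -5.23 − 0.01·217.7961 = -7.407961

-7.407961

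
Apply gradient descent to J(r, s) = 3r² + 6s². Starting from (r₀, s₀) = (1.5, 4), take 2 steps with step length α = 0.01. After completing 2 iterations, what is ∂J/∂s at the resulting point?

37.1712

∇J = (6r, 12s)
(r₁, s₁) = (1.5, 4) − 0.01·(9, 48) = (1.41, 3.52)
(r₂, s₂) = (1.41, 3.52) − 0.01·(8.46, 42.24) = (1.3254, 3.0976)
∂J/∂s at (1.3254, 3.0976) = 37.1712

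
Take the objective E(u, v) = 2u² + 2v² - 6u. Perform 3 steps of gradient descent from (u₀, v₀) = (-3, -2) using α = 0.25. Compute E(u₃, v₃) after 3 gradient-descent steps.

∇E = (4u - 6, 4v)
(u₁, v₁) = (-3, -2) − 0.25·(-18, -8) = (1.5, 0)
(u₂, v₂) = (1.5, 0) − 0.25·(0, 0) = (1.5, 0)
(u₃, v₃) = (1.5, 0) − 0.25·(0, 0) = (1.5, 0)
E(1.5, 0) = -4.5

-4.5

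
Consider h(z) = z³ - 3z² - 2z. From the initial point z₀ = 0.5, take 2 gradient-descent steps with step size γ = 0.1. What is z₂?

1.4233125

h′(z) = 3z² - 6z - 2
z₁ = 0.5 − 0.1·(-4.25) = 0.925
z₂ = 0.925 − 0.1·(-4.983125) = 1.4233125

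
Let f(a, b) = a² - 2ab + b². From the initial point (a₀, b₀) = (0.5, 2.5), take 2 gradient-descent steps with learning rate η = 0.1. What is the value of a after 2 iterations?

∇f = (2a - 2b, -2a + 2b)
(a₁, b₁) = (0.5, 2.5) − 0.1·(-4, 4) = (0.9, 2.1)
(a₂, b₂) = (0.9, 2.1) − 0.1·(-2.4, 2.4) = (1.14, 1.86)
a = 1.14

1.14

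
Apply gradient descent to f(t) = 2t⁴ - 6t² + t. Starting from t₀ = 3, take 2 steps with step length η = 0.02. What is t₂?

f′(t) = 8t³ - 12t + 1
t₁ = 3 − 0.02·181 = -0.62
t₂ = -0.62 − 0.02·6.533376 = -0.75066752

-0.75066752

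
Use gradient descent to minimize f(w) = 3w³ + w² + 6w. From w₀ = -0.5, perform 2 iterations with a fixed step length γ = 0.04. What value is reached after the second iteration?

f′(w) = 9w² + 2w + 6
Step 1: f′(-0.5) = 7.25; w₁ = -0.5 − 0.04·7.25 = -0.79
Step 2: f′(-0.79) = 10.0369; w₂ = -0.79 − 0.04·10.0369 = -1.191476

-1.191476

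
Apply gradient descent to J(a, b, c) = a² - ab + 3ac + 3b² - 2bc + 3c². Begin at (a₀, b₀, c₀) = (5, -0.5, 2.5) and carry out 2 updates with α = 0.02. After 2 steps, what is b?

-0.0432

∇J = (2a - b + 3c, -a + 6b - 2c, 3a - 2b + 6c)
Step 1: at (5, -0.5, 2.5), ∇J = (18, -13, 31) → (5, -0.5, 2.5) − 0.02·(18, -13, 31) = (4.64, -0.24, 1.88)
Step 2: at (4.64, -0.24, 1.88), ∇J = (15.16, -9.84, 25.68) → (4.64, -0.24, 1.88) − 0.02·(15.16, -9.84, 25.68) = (4.3368, -0.0432, 1.3664)
b = -0.0432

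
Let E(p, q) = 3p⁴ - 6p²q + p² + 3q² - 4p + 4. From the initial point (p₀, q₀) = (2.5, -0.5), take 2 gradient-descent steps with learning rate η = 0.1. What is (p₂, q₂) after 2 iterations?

∇E = (12p³ - 12pq + 2p - 4, -6p² + 6q)
Step 1: at (2.5, -0.5), ∇E = (203.5, -40.5) → (2.5, -0.5) − 0.1·(203.5, -40.5) = (-17.85, 3.55)
Step 2: at (-17.85, 3.55), ∇E = (-67528.2295, -1890.435) → (-17.85, 3.55) − 0.1·(-67528.2295, -1890.435) = (6734.97295, 192.5935)

(6734.97295, 192.5935)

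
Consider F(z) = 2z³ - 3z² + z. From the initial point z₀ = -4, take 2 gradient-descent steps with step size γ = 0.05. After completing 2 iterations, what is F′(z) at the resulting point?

F′(z) = 6z² - 6z + 1
z₁ = -4 − 0.05·121 = -10.05
z₂ = -10.05 − 0.05·667.315 = -43.41575
F′(z) at (-43.41575) = 11571.058588375

11571.058588375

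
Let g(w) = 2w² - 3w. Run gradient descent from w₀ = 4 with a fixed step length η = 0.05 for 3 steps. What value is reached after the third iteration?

2.414

g′(w) = 4w - 3
w₁ = 4 − 0.05·13 = 3.35
w₂ = 3.35 − 0.05·10.4 = 2.83
w₃ = 2.83 − 0.05·8.32 = 2.414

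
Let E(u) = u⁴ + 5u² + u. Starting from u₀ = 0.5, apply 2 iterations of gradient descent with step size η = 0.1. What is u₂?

E′(u) = 4u³ + 10u + 1
Step 1: E′(0.5) = 6.5; u₁ = 0.5 − 0.1·6.5 = -0.15
Step 2: E′(-0.15) = -0.5135; u₂ = -0.15 − 0.1·(-0.5135) = -0.09865

-0.09865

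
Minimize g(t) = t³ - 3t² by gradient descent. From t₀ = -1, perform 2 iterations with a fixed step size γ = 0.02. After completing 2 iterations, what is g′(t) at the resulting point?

14.354152982208

g′(t) = 3t² - 6t
Step 1: g′(-1) = 9; t₁ = -1 − 0.02·9 = -1.18
Step 2: g′(-1.18) = 11.2572; t₂ = -1.18 − 0.02·11.2572 = -1.405144
g′(t) at (-1.405144) = 14.354152982208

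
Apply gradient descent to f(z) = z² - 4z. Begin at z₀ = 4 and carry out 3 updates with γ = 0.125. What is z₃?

f′(z) = 2z - 4
z₁ = 4 − 0.125·4 = 3.5
z₂ = 3.5 − 0.125·3 = 3.125
z₃ = 3.125 − 0.125·2.25 = 2.84375

2.84375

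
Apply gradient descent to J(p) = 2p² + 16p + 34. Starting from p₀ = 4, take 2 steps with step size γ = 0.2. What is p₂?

J′(p) = 4p + 16
Step 1: J′(4) = 32; p₁ = 4 − 0.2·32 = -2.4
Step 2: J′(-2.4) = 6.4; p₂ = -2.4 − 0.2·6.4 = -3.68

-3.68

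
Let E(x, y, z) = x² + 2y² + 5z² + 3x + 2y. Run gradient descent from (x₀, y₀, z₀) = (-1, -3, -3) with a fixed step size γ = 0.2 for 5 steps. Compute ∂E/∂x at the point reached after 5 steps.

0.07776

∇E = (2x + 3, 4y + 2, 10z)
(x₁, y₁, z₁) = (-1, -3, -3) − 0.2·(1, -10, -30) = (-1.2, -1, 3)
(x₂, y₂, z₂) = (-1.2, -1, 3) − 0.2·(0.6, -2, 30) = (-1.32, -0.6, -3)
(x₃, y₃, z₃) = (-1.32, -0.6, -3) − 0.2·(0.36, -0.4, -30) = (-1.392, -0.52, 3)
(x₄, y₄, z₄) = (-1.392, -0.52, 3) − 0.2·(0.216, -0.08, 30) = (-1.4352, -0.504, -3)
(x₅, y₅, z₅) = (-1.4352, -0.504, -3) − 0.2·(0.1296, -0.016, -30) = (-1.46112, -0.5008, 3)
∂E/∂x at (-1.46112, -0.5008, 3) = 0.07776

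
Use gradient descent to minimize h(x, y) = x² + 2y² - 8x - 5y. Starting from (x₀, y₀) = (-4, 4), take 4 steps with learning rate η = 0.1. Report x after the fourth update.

0.7232

∇h = (2x - 8, 4y - 5)
Step 1: at (-4, 4), ∇h = (-16, 11) → (-4, 4) − 0.1·(-16, 11) = (-2.4, 2.9)
Step 2: at (-2.4, 2.9), ∇h = (-12.8, 6.6) → (-2.4, 2.9) − 0.1·(-12.8, 6.6) = (-1.12, 2.24)
Step 3: at (-1.12, 2.24), ∇h = (-10.24, 3.96) → (-1.12, 2.24) − 0.1·(-10.24, 3.96) = (-0.096, 1.844)
Step 4: at (-0.096, 1.844), ∇h = (-8.192, 2.376) → (-0.096, 1.844) − 0.1·(-8.192, 2.376) = (0.7232, 1.6064)
x = 0.7232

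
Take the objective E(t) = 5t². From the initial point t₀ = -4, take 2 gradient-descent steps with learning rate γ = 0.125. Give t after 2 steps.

-0.25

E′(t) = 10t
Step 1: E′(-4) = -40; t₁ = -4 − 0.125·(-40) = 1
Step 2: E′(1) = 10; t₂ = 1 − 0.125·10 = -0.25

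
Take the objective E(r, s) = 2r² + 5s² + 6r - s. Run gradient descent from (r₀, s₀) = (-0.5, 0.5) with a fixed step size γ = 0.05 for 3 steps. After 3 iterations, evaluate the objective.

∇E = (4r + 6, 10s - 1)
(r₁, s₁) = (-0.5, 0.5) − 0.05·(4, 4) = (-0.7, 0.3)
(r₂, s₂) = (-0.7, 0.3) − 0.05·(3.2, 2) = (-0.86, 0.2)
(r₃, s₃) = (-0.86, 0.2) − 0.05·(2.56, 1) = (-0.988, 0.15)
E(-0.988, 0.15) = -4.013212

-4.013212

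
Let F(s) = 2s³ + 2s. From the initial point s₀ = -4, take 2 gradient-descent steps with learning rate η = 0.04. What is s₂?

F′(s) = 6s² + 2
s₁ = -4 − 0.04·98 = -7.92
s₂ = -7.92 − 0.04·378.3584 = -23.054336

-23.054336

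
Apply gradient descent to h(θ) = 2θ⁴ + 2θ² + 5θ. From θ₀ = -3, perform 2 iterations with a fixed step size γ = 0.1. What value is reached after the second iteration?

-5740.1656

h′(θ) = 8θ³ + 4θ + 5
Step 1: h′(-3) = -223; θ₁ = -3 − 0.1·(-223) = 19.3
Step 2: h′(19.3) = 57594.656; θ₂ = 19.3 − 0.1·57594.656 = -5740.1656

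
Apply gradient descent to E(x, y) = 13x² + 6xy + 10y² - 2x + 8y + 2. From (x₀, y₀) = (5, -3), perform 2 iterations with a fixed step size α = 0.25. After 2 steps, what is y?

21.75

∇E = (26x + 6y - 2, 6x + 20y + 8)
Step 1: at (5, -3), ∇E = (110, -22) → (5, -3) − 0.25·(110, -22) = (-22.5, 2.5)
Step 2: at (-22.5, 2.5), ∇E = (-572, -77) → (-22.5, 2.5) − 0.25·(-572, -77) = (120.5, 21.75)
y = 21.75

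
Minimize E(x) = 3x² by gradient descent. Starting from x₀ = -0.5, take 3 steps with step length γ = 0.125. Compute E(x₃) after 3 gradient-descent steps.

E′(x) = 6x
Step 1: E′(-0.5) = -3; x₁ = -0.5 − 0.125·(-3) = -0.125
Step 2: E′(-0.125) = -0.75; x₂ = -0.125 − 0.125·(-0.75) = -0.03125
Step 3: E′(-0.03125) = -0.1875; x₃ = -0.03125 − 0.125·(-0.1875) = -0.0078125
E(-0.0078125) = 0.00018310546875

0.00018310546875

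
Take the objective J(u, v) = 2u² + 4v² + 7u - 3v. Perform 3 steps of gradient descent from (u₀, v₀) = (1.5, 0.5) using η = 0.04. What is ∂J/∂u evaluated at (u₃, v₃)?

7.705152

∇J = (4u + 7, 8v - 3)
Step 1: at (1.5, 0.5), ∇J = (13, 1) → (1.5, 0.5) − 0.04·(13, 1) = (0.98, 0.46)
Step 2: at (0.98, 0.46), ∇J = (10.92, 0.68) → (0.98, 0.46) − 0.04·(10.92, 0.68) = (0.5432, 0.4328)
Step 3: at (0.5432, 0.4328), ∇J = (9.1728, 0.4624) → (0.5432, 0.4328) − 0.04·(9.1728, 0.4624) = (0.176288, 0.414304)
∂J/∂u at (0.176288, 0.414304) = 7.705152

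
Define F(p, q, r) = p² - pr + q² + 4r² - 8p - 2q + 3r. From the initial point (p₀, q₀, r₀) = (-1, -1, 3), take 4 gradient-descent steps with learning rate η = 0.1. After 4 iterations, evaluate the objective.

-12.66089636

∇F = (2p - r - 8, 2q - 2, -p + 8r + 3)
Step 1: at (-1, -1, 3), ∇F = (-13, -4, 28) → (-1, -1, 3) − 0.1·(-13, -4, 28) = (0.3, -0.6, 0.2)
Step 2: at (0.3, -0.6, 0.2), ∇F = (-7.6, -3.2, 4.3) → (0.3, -0.6, 0.2) − 0.1·(-7.6, -3.2, 4.3) = (1.06, -0.28, -0.23)
Step 3: at (1.06, -0.28, -0.23), ∇F = (-5.65, -2.56, 0.1) → (1.06, -0.28, -0.23) − 0.1·(-5.65, -2.56, 0.1) = (1.625, -0.024, -0.24)
Step 4: at (1.625, -0.024, -0.24), ∇F = (-4.51, -2.048, -0.545) → (1.625, -0.024, -0.24) − 0.1·(-4.51, -2.048, -0.545) = (2.076, 0.1808, -0.1855)
F(2.076, 0.1808, -0.1855) = -12.66089636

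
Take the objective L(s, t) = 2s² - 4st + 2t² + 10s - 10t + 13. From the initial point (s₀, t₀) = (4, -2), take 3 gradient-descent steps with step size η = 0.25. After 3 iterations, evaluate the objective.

145

∇L = (4s - 4t + 10, -4s + 4t - 10)
(s₁, t₁) = (4, -2) − 0.25·(34, -34) = (-4.5, 6.5)
(s₂, t₂) = (-4.5, 6.5) − 0.25·(-34, 34) = (4, -2)
(s₃, t₃) = (4, -2) − 0.25·(34, -34) = (-4.5, 6.5)
L(-4.5, 6.5) = 145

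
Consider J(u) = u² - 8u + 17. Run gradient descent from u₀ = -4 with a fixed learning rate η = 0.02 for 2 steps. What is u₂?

J′(u) = 2u - 8
Step 1: J′(-4) = -16; u₁ = -4 − 0.02·(-16) = -3.68
Step 2: J′(-3.68) = -15.36; u₂ = -3.68 − 0.02·(-15.36) = -3.3728

-3.3728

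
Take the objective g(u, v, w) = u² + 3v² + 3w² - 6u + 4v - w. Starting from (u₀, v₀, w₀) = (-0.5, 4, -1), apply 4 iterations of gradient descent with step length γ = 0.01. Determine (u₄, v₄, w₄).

∇g = (2u - 6, 6v + 4, 6w - 1)
Step 1: at (-0.5, 4, -1), ∇g = (-7, 28, -7) → (-0.5, 4, -1) − 0.01·(-7, 28, -7) = (-0.43, 3.72, -0.93)
Step 2: at (-0.43, 3.72, -0.93), ∇g = (-6.86, 26.32, -6.58) → (-0.43, 3.72, -0.93) − 0.01·(-6.86, 26.32, -6.58) = (-0.3614, 3.4568, -0.8642)
Step 3: at (-0.3614, 3.4568, -0.8642), ∇g = (-6.7228, 24.7408, -6.1852) → (-0.3614, 3.4568, -0.8642) − 0.01·(-6.7228, 24.7408, -6.1852) = (-0.294172, 3.209392, -0.802348)
Step 4: at (-0.294172, 3.209392, -0.802348), ∇g = (-6.588344, 23.256352, -5.814088) → (-0.294172, 3.209392, -0.802348) − 0.01·(-6.588344, 23.256352, -5.814088) = (-0.22828856, 2.97682848, -0.74420712)

(-0.22828856, 2.97682848, -0.74420712)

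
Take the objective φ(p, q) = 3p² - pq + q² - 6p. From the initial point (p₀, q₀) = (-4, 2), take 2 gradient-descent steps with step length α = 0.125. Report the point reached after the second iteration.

(0.875, 0.75)

∇φ = (6p - q - 6, -p + 2q)
(p₁, q₁) = (-4, 2) − 0.125·(-32, 8) = (0, 1)
(p₂, q₂) = (0, 1) − 0.125·(-7, 2) = (0.875, 0.75)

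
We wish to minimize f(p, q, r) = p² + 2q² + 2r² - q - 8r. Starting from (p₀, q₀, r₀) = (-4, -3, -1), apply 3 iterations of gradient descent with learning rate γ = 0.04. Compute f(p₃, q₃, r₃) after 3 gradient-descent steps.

∇f = (2p, 4q - 1, 4r - 8)
(p₁, q₁, r₁) = (-4, -3, -1) − 0.04·(-8, -13, -12) = (-3.68, -2.48, -0.52)
(p₂, q₂, r₂) = (-3.68, -2.48, -0.52) − 0.04·(-7.36, -10.92, -10.08) = (-3.3856, -2.0432, -0.1168)
(p₃, q₃, r₃) = (-3.3856, -2.0432, -0.1168) − 0.04·(-6.7712, -9.1728, -8.4672) = (-3.114752, -1.676288, 0.221888)
f(-3.114752, -1.676288, 0.221888) = 15.32121550848

15.32121550848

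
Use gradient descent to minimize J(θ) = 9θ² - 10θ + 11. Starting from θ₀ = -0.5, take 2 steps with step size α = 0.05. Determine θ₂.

J′(θ) = 18θ - 10
Step 1: J′(-0.5) = -19; θ₁ = -0.5 − 0.05·(-19) = 0.45
Step 2: J′(0.45) = -1.9; θ₂ = 0.45 − 0.05·(-1.9) = 0.545

0.545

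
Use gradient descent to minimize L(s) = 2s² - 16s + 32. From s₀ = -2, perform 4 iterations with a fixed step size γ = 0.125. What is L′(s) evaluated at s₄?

-1.5

L′(s) = 4s - 16
s₁ = -2 − 0.125·(-24) = 1
s₂ = 1 − 0.125·(-12) = 2.5
s₃ = 2.5 − 0.125·(-6) = 3.25
s₄ = 3.25 − 0.125·(-3) = 3.625
L′(s) at (3.625) = -1.5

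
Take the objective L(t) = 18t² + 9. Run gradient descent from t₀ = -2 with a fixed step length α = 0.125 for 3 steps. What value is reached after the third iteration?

L′(t) = 36t
Step 1: L′(-2) = -72; t₁ = -2 − 0.125·(-72) = 7
Step 2: L′(7) = 252; t₂ = 7 − 0.125·252 = -24.5
Step 3: L′(-24.5) = -882; t₃ = -24.5 − 0.125·(-882) = 85.75

85.75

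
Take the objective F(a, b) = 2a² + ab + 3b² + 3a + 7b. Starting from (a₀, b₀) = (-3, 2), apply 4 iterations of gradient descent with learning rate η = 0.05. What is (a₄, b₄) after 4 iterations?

(-1.7962125, -0.10616875)

∇F = (4a + b + 3, a + 6b + 7)
(a₁, b₁) = (-3, 2) − 0.05·(-7, 16) = (-2.65, 1.2)
(a₂, b₂) = (-2.65, 1.2) − 0.05·(-6.4, 11.55) = (-2.33, 0.6225)
(a₃, b₃) = (-2.33, 0.6225) − 0.05·(-5.6975, 8.405) = (-2.045125, 0.20225)
(a₄, b₄) = (-2.045125, 0.20225) − 0.05·(-4.97825, 6.168375) = (-1.7962125, -0.10616875)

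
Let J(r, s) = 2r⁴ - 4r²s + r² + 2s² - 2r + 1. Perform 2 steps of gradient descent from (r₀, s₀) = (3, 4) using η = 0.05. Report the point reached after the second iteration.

∇J = (8r³ - 8rs + 2r - 2, -4r² + 4s)
(r₁, s₁) = (3, 4) − 0.05·(124, -20) = (-3.2, 5)
(r₂, s₂) = (-3.2, 5) − 0.05·(-142.544, -20.96) = (3.9272, 6.048)

(3.9272, 6.048)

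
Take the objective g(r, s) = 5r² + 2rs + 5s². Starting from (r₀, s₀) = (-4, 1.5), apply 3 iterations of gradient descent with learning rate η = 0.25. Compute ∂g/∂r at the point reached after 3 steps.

142

∇g = (10r + 2s, 2r + 10s)
Step 1: at (-4, 1.5), ∇g = (-37, 7) → (-4, 1.5) − 0.25·(-37, 7) = (5.25, -0.25)
Step 2: at (5.25, -0.25), ∇g = (52, 8) → (5.25, -0.25) − 0.25·(52, 8) = (-7.75, -2.25)
Step 3: at (-7.75, -2.25), ∇g = (-82, -38) → (-7.75, -2.25) − 0.25·(-82, -38) = (12.75, 7.25)
∂g/∂r at (12.75, 7.25) = 142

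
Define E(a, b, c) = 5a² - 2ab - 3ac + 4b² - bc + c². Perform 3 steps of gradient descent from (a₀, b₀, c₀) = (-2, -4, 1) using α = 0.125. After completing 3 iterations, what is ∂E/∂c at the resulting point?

-0.3828125

∇E = (10a - 2b - 3c, -2a + 8b - c, -3a - b + 2c)
(a₁, b₁, c₁) = (-2, -4, 1) − 0.125·(-15, -29, 12) = (-0.125, -0.375, -0.5)
(a₂, b₂, c₂) = (-0.125, -0.375, -0.5) − 0.125·(1, -2.25, -0.25) = (-0.25, -0.09375, -0.46875)
(a₃, b₃, c₃) = (-0.25, -0.09375, -0.46875) − 0.125·(-0.90625, 0.21875, -0.09375) = (-0.13671875, -0.12109375, -0.45703125)
∂E/∂c at (-0.13671875, -0.12109375, -0.45703125) = -0.3828125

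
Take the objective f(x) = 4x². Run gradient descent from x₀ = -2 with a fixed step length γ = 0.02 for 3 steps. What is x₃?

-1.185408

f′(x) = 8x
x₁ = -2 − 0.02·(-16) = -1.68
x₂ = -1.68 − 0.02·(-13.44) = -1.4112
x₃ = -1.4112 − 0.02·(-11.2896) = -1.185408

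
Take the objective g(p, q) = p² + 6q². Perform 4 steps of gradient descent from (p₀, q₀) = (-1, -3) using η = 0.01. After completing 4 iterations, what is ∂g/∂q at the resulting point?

∇g = (2p, 12q)
Step 1: at (-1, -3), ∇g = (-2, -36) → (-1, -3) − 0.01·(-2, -36) = (-0.98, -2.64)
Step 2: at (-0.98, -2.64), ∇g = (-1.96, -31.68) → (-0.98, -2.64) − 0.01·(-1.96, -31.68) = (-0.9604, -2.3232)
Step 3: at (-0.9604, -2.3232), ∇g = (-1.9208, -27.8784) → (-0.9604, -2.3232) − 0.01·(-1.9208, -27.8784) = (-0.941192, -2.044416)
Step 4: at (-0.941192, -2.044416), ∇g = (-1.882384, -24.532992) → (-0.941192, -2.044416) − 0.01·(-1.882384, -24.532992) = (-0.92236816, -1.79908608)
∂g/∂q at (-0.92236816, -1.79908608) = -21.58903296

-21.58903296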